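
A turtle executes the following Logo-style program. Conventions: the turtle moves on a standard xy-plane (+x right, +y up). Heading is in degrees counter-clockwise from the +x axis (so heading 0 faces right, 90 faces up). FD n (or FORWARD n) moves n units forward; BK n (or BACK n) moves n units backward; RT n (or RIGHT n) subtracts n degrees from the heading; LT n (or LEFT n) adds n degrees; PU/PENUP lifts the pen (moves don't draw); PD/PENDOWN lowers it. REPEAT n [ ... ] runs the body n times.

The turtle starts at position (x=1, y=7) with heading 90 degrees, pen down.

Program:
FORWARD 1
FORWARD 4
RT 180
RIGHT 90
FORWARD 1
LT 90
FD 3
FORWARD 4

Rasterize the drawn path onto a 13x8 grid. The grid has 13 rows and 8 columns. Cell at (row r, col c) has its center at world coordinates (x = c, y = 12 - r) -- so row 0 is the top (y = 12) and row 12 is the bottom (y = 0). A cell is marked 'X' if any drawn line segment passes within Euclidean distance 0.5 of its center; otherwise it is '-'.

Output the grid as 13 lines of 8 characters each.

Answer: XX------
XX------
XX------
XX------
XX------
XX------
X-------
X-------
--------
--------
--------
--------
--------

Derivation:
Segment 0: (1,7) -> (1,8)
Segment 1: (1,8) -> (1,12)
Segment 2: (1,12) -> (0,12)
Segment 3: (0,12) -> (0,9)
Segment 4: (0,9) -> (0,5)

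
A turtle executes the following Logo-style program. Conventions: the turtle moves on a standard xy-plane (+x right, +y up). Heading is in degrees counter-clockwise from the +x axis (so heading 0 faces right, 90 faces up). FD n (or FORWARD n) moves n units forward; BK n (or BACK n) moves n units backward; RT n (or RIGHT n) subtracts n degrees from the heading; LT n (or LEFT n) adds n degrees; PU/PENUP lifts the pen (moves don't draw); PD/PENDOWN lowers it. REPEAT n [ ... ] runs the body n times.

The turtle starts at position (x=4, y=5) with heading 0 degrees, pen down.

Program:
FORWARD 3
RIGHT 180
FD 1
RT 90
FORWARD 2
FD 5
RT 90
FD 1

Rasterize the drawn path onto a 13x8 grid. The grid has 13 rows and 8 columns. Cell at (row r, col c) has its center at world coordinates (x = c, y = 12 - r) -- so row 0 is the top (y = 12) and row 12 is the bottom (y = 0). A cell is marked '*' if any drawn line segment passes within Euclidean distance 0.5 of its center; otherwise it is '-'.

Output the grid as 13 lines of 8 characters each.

Segment 0: (4,5) -> (7,5)
Segment 1: (7,5) -> (6,5)
Segment 2: (6,5) -> (6,7)
Segment 3: (6,7) -> (6,12)
Segment 4: (6,12) -> (7,12)

Answer: ------**
------*-
------*-
------*-
------*-
------*-
------*-
----****
--------
--------
--------
--------
--------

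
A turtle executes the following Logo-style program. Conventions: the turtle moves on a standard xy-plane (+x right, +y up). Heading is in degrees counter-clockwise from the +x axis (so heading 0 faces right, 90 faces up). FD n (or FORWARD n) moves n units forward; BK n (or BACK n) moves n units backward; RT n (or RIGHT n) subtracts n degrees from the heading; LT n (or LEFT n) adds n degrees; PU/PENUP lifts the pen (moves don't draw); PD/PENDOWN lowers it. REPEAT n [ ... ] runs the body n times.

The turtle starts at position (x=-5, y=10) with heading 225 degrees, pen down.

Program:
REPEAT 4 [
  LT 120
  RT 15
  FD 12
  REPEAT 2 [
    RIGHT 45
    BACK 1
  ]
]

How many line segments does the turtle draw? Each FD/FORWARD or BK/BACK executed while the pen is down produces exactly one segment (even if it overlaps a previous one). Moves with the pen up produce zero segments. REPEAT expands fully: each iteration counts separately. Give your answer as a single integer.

Executing turtle program step by step:
Start: pos=(-5,10), heading=225, pen down
REPEAT 4 [
  -- iteration 1/4 --
  LT 120: heading 225 -> 345
  RT 15: heading 345 -> 330
  FD 12: (-5,10) -> (5.392,4) [heading=330, draw]
  REPEAT 2 [
    -- iteration 1/2 --
    RT 45: heading 330 -> 285
    BK 1: (5.392,4) -> (5.133,4.966) [heading=285, draw]
    -- iteration 2/2 --
    RT 45: heading 285 -> 240
    BK 1: (5.133,4.966) -> (5.633,5.832) [heading=240, draw]
  ]
  -- iteration 2/4 --
  LT 120: heading 240 -> 0
  RT 15: heading 0 -> 345
  FD 12: (5.633,5.832) -> (17.225,2.726) [heading=345, draw]
  REPEAT 2 [
    -- iteration 1/2 --
    RT 45: heading 345 -> 300
    BK 1: (17.225,2.726) -> (16.725,3.592) [heading=300, draw]
    -- iteration 2/2 --
    RT 45: heading 300 -> 255
    BK 1: (16.725,3.592) -> (16.983,4.558) [heading=255, draw]
  ]
  -- iteration 3/4 --
  LT 120: heading 255 -> 15
  RT 15: heading 15 -> 0
  FD 12: (16.983,4.558) -> (28.983,4.558) [heading=0, draw]
  REPEAT 2 [
    -- iteration 1/2 --
    RT 45: heading 0 -> 315
    BK 1: (28.983,4.558) -> (28.276,5.265) [heading=315, draw]
    -- iteration 2/2 --
    RT 45: heading 315 -> 270
    BK 1: (28.276,5.265) -> (28.276,6.265) [heading=270, draw]
  ]
  -- iteration 4/4 --
  LT 120: heading 270 -> 30
  RT 15: heading 30 -> 15
  FD 12: (28.276,6.265) -> (39.867,9.371) [heading=15, draw]
  REPEAT 2 [
    -- iteration 1/2 --
    RT 45: heading 15 -> 330
    BK 1: (39.867,9.371) -> (39.001,9.871) [heading=330, draw]
    -- iteration 2/2 --
    RT 45: heading 330 -> 285
    BK 1: (39.001,9.871) -> (38.743,10.837) [heading=285, draw]
  ]
]
Final: pos=(38.743,10.837), heading=285, 12 segment(s) drawn
Segments drawn: 12

Answer: 12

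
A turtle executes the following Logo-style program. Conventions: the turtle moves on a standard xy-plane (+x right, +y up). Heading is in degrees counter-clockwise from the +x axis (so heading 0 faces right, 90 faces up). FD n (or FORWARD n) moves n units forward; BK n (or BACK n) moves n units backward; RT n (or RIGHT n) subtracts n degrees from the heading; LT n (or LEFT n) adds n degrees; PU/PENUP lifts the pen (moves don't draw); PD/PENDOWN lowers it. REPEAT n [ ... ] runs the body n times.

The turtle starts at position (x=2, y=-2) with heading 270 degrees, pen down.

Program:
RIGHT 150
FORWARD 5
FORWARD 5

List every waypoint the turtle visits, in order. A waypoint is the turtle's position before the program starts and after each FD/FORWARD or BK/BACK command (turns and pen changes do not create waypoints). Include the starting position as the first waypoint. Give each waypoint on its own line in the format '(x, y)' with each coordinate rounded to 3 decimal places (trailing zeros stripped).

Executing turtle program step by step:
Start: pos=(2,-2), heading=270, pen down
RT 150: heading 270 -> 120
FD 5: (2,-2) -> (-0.5,2.33) [heading=120, draw]
FD 5: (-0.5,2.33) -> (-3,6.66) [heading=120, draw]
Final: pos=(-3,6.66), heading=120, 2 segment(s) drawn
Waypoints (3 total):
(2, -2)
(-0.5, 2.33)
(-3, 6.66)

Answer: (2, -2)
(-0.5, 2.33)
(-3, 6.66)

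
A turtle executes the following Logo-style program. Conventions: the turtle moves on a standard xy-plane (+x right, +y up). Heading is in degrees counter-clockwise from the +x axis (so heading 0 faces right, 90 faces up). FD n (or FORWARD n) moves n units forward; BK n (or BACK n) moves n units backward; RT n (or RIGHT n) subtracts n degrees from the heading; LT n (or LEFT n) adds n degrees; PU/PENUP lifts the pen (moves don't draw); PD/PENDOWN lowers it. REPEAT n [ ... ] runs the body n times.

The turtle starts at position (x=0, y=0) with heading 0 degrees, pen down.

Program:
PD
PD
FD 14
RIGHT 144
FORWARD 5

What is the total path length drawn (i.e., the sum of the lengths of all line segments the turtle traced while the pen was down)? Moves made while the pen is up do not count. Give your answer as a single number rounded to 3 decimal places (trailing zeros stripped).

Executing turtle program step by step:
Start: pos=(0,0), heading=0, pen down
PD: pen down
PD: pen down
FD 14: (0,0) -> (14,0) [heading=0, draw]
RT 144: heading 0 -> 216
FD 5: (14,0) -> (9.955,-2.939) [heading=216, draw]
Final: pos=(9.955,-2.939), heading=216, 2 segment(s) drawn

Segment lengths:
  seg 1: (0,0) -> (14,0), length = 14
  seg 2: (14,0) -> (9.955,-2.939), length = 5
Total = 19

Answer: 19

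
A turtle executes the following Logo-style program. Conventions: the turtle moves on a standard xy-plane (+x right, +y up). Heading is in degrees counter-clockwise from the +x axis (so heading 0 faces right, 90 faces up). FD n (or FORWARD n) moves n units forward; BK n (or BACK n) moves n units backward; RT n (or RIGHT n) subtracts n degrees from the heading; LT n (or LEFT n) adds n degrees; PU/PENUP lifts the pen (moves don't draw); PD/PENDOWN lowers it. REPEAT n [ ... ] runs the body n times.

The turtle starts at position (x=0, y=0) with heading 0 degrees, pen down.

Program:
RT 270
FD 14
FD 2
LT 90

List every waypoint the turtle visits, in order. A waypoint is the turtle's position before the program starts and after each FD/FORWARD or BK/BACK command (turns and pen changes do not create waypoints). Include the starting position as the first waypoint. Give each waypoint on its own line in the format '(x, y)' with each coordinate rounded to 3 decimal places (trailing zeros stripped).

Executing turtle program step by step:
Start: pos=(0,0), heading=0, pen down
RT 270: heading 0 -> 90
FD 14: (0,0) -> (0,14) [heading=90, draw]
FD 2: (0,14) -> (0,16) [heading=90, draw]
LT 90: heading 90 -> 180
Final: pos=(0,16), heading=180, 2 segment(s) drawn
Waypoints (3 total):
(0, 0)
(0, 14)
(0, 16)

Answer: (0, 0)
(0, 14)
(0, 16)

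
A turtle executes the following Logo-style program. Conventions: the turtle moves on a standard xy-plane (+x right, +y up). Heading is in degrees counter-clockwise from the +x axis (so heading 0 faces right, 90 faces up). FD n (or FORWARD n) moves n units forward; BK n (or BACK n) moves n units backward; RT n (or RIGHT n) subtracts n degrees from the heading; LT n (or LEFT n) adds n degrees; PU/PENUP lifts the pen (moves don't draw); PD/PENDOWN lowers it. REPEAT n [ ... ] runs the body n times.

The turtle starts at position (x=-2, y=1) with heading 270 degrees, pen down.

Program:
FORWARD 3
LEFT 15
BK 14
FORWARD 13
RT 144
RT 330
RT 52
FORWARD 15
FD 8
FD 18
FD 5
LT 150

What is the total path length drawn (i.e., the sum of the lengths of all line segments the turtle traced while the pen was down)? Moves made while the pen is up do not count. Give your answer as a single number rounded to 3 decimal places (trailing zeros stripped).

Answer: 76

Derivation:
Executing turtle program step by step:
Start: pos=(-2,1), heading=270, pen down
FD 3: (-2,1) -> (-2,-2) [heading=270, draw]
LT 15: heading 270 -> 285
BK 14: (-2,-2) -> (-5.623,11.523) [heading=285, draw]
FD 13: (-5.623,11.523) -> (-2.259,-1.034) [heading=285, draw]
RT 144: heading 285 -> 141
RT 330: heading 141 -> 171
RT 52: heading 171 -> 119
FD 15: (-2.259,-1.034) -> (-9.531,12.085) [heading=119, draw]
FD 8: (-9.531,12.085) -> (-13.409,19.082) [heading=119, draw]
FD 18: (-13.409,19.082) -> (-22.136,34.825) [heading=119, draw]
FD 5: (-22.136,34.825) -> (-24.56,39.198) [heading=119, draw]
LT 150: heading 119 -> 269
Final: pos=(-24.56,39.198), heading=269, 7 segment(s) drawn

Segment lengths:
  seg 1: (-2,1) -> (-2,-2), length = 3
  seg 2: (-2,-2) -> (-5.623,11.523), length = 14
  seg 3: (-5.623,11.523) -> (-2.259,-1.034), length = 13
  seg 4: (-2.259,-1.034) -> (-9.531,12.085), length = 15
  seg 5: (-9.531,12.085) -> (-13.409,19.082), length = 8
  seg 6: (-13.409,19.082) -> (-22.136,34.825), length = 18
  seg 7: (-22.136,34.825) -> (-24.56,39.198), length = 5
Total = 76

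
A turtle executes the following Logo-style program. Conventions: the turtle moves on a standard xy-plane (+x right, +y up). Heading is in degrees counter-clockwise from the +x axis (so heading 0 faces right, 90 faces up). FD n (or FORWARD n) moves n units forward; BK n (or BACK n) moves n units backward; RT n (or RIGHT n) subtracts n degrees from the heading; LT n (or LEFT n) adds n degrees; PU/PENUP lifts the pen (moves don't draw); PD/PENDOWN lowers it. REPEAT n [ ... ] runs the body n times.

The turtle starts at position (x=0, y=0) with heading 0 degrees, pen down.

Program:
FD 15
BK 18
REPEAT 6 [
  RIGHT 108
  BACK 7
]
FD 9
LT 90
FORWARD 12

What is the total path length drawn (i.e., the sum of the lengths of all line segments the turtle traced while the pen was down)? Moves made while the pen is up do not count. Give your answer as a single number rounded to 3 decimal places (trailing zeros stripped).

Executing turtle program step by step:
Start: pos=(0,0), heading=0, pen down
FD 15: (0,0) -> (15,0) [heading=0, draw]
BK 18: (15,0) -> (-3,0) [heading=0, draw]
REPEAT 6 [
  -- iteration 1/6 --
  RT 108: heading 0 -> 252
  BK 7: (-3,0) -> (-0.837,6.657) [heading=252, draw]
  -- iteration 2/6 --
  RT 108: heading 252 -> 144
  BK 7: (-0.837,6.657) -> (4.826,2.543) [heading=144, draw]
  -- iteration 3/6 --
  RT 108: heading 144 -> 36
  BK 7: (4.826,2.543) -> (-0.837,-1.572) [heading=36, draw]
  -- iteration 4/6 --
  RT 108: heading 36 -> 288
  BK 7: (-0.837,-1.572) -> (-3,5.086) [heading=288, draw]
  -- iteration 5/6 --
  RT 108: heading 288 -> 180
  BK 7: (-3,5.086) -> (4,5.086) [heading=180, draw]
  -- iteration 6/6 --
  RT 108: heading 180 -> 72
  BK 7: (4,5.086) -> (1.837,-1.572) [heading=72, draw]
]
FD 9: (1.837,-1.572) -> (4.618,6.988) [heading=72, draw]
LT 90: heading 72 -> 162
FD 12: (4.618,6.988) -> (-6.795,10.696) [heading=162, draw]
Final: pos=(-6.795,10.696), heading=162, 10 segment(s) drawn

Segment lengths:
  seg 1: (0,0) -> (15,0), length = 15
  seg 2: (15,0) -> (-3,0), length = 18
  seg 3: (-3,0) -> (-0.837,6.657), length = 7
  seg 4: (-0.837,6.657) -> (4.826,2.543), length = 7
  seg 5: (4.826,2.543) -> (-0.837,-1.572), length = 7
  seg 6: (-0.837,-1.572) -> (-3,5.086), length = 7
  seg 7: (-3,5.086) -> (4,5.086), length = 7
  seg 8: (4,5.086) -> (1.837,-1.572), length = 7
  seg 9: (1.837,-1.572) -> (4.618,6.988), length = 9
  seg 10: (4.618,6.988) -> (-6.795,10.696), length = 12
Total = 96

Answer: 96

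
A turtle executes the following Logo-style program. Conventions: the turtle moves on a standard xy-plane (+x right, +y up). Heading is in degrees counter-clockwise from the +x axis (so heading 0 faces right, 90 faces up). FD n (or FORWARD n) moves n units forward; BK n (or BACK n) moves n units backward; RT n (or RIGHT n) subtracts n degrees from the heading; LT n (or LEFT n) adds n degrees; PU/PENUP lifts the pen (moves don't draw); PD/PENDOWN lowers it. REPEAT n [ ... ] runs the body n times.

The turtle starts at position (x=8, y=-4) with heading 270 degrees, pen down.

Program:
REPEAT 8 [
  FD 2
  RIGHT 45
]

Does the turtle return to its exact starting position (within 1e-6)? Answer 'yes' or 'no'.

Executing turtle program step by step:
Start: pos=(8,-4), heading=270, pen down
REPEAT 8 [
  -- iteration 1/8 --
  FD 2: (8,-4) -> (8,-6) [heading=270, draw]
  RT 45: heading 270 -> 225
  -- iteration 2/8 --
  FD 2: (8,-6) -> (6.586,-7.414) [heading=225, draw]
  RT 45: heading 225 -> 180
  -- iteration 3/8 --
  FD 2: (6.586,-7.414) -> (4.586,-7.414) [heading=180, draw]
  RT 45: heading 180 -> 135
  -- iteration 4/8 --
  FD 2: (4.586,-7.414) -> (3.172,-6) [heading=135, draw]
  RT 45: heading 135 -> 90
  -- iteration 5/8 --
  FD 2: (3.172,-6) -> (3.172,-4) [heading=90, draw]
  RT 45: heading 90 -> 45
  -- iteration 6/8 --
  FD 2: (3.172,-4) -> (4.586,-2.586) [heading=45, draw]
  RT 45: heading 45 -> 0
  -- iteration 7/8 --
  FD 2: (4.586,-2.586) -> (6.586,-2.586) [heading=0, draw]
  RT 45: heading 0 -> 315
  -- iteration 8/8 --
  FD 2: (6.586,-2.586) -> (8,-4) [heading=315, draw]
  RT 45: heading 315 -> 270
]
Final: pos=(8,-4), heading=270, 8 segment(s) drawn

Start position: (8, -4)
Final position: (8, -4)
Distance = 0; < 1e-6 -> CLOSED

Answer: yes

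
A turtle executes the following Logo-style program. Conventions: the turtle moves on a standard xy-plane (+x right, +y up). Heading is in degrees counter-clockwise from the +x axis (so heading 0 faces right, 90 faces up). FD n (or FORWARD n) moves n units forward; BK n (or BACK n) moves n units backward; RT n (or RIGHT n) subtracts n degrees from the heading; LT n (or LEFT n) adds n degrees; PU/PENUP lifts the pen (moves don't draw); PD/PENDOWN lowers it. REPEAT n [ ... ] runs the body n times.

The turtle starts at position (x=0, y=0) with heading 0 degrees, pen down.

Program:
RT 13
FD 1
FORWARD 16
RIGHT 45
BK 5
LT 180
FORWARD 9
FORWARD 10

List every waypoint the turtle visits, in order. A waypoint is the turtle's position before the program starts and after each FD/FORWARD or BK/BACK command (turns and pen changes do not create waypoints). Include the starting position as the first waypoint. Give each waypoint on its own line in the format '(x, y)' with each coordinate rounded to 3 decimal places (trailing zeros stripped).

Executing turtle program step by step:
Start: pos=(0,0), heading=0, pen down
RT 13: heading 0 -> 347
FD 1: (0,0) -> (0.974,-0.225) [heading=347, draw]
FD 16: (0.974,-0.225) -> (16.564,-3.824) [heading=347, draw]
RT 45: heading 347 -> 302
BK 5: (16.564,-3.824) -> (13.915,0.416) [heading=302, draw]
LT 180: heading 302 -> 122
FD 9: (13.915,0.416) -> (9.145,8.049) [heading=122, draw]
FD 10: (9.145,8.049) -> (3.846,16.529) [heading=122, draw]
Final: pos=(3.846,16.529), heading=122, 5 segment(s) drawn
Waypoints (6 total):
(0, 0)
(0.974, -0.225)
(16.564, -3.824)
(13.915, 0.416)
(9.145, 8.049)
(3.846, 16.529)

Answer: (0, 0)
(0.974, -0.225)
(16.564, -3.824)
(13.915, 0.416)
(9.145, 8.049)
(3.846, 16.529)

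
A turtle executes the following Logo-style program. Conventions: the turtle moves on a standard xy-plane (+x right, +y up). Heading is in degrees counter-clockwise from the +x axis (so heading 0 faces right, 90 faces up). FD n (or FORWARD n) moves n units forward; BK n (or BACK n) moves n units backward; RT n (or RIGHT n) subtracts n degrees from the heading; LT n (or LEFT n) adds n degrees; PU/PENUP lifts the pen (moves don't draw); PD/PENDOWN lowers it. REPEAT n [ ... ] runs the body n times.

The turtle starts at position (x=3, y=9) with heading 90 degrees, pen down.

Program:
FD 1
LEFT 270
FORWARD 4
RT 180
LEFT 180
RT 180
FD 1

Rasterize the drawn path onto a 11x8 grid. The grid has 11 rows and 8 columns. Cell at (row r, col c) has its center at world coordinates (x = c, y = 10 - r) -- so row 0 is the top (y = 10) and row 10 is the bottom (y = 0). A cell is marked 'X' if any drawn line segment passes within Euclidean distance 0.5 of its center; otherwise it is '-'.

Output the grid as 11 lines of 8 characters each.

Segment 0: (3,9) -> (3,10)
Segment 1: (3,10) -> (7,10)
Segment 2: (7,10) -> (6,10)

Answer: ---XXXXX
---X----
--------
--------
--------
--------
--------
--------
--------
--------
--------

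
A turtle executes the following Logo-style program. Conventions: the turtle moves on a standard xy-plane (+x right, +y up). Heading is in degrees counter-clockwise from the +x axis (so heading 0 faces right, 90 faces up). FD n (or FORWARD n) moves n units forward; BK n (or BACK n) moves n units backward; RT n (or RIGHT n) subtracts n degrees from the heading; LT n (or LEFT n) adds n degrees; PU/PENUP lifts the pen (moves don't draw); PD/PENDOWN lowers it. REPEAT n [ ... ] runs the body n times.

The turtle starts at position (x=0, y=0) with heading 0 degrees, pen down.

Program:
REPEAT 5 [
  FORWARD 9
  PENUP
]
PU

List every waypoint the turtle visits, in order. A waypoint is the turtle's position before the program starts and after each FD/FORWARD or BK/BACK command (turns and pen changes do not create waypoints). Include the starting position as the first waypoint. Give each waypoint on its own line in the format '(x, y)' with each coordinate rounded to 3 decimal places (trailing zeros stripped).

Answer: (0, 0)
(9, 0)
(18, 0)
(27, 0)
(36, 0)
(45, 0)

Derivation:
Executing turtle program step by step:
Start: pos=(0,0), heading=0, pen down
REPEAT 5 [
  -- iteration 1/5 --
  FD 9: (0,0) -> (9,0) [heading=0, draw]
  PU: pen up
  -- iteration 2/5 --
  FD 9: (9,0) -> (18,0) [heading=0, move]
  PU: pen up
  -- iteration 3/5 --
  FD 9: (18,0) -> (27,0) [heading=0, move]
  PU: pen up
  -- iteration 4/5 --
  FD 9: (27,0) -> (36,0) [heading=0, move]
  PU: pen up
  -- iteration 5/5 --
  FD 9: (36,0) -> (45,0) [heading=0, move]
  PU: pen up
]
PU: pen up
Final: pos=(45,0), heading=0, 1 segment(s) drawn
Waypoints (6 total):
(0, 0)
(9, 0)
(18, 0)
(27, 0)
(36, 0)
(45, 0)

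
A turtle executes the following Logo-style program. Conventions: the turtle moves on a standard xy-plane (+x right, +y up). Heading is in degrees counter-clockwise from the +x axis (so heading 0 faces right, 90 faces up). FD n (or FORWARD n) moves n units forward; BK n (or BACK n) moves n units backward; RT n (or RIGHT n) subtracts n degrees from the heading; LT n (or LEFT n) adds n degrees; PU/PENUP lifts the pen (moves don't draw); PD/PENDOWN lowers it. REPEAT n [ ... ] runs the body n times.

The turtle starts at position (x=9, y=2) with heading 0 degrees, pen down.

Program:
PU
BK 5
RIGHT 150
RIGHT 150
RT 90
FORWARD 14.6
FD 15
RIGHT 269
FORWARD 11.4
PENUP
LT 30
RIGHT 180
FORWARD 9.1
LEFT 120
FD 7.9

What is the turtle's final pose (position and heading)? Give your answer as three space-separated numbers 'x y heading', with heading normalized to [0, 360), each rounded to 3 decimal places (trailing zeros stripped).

Executing turtle program step by step:
Start: pos=(9,2), heading=0, pen down
PU: pen up
BK 5: (9,2) -> (4,2) [heading=0, move]
RT 150: heading 0 -> 210
RT 150: heading 210 -> 60
RT 90: heading 60 -> 330
FD 14.6: (4,2) -> (16.644,-5.3) [heading=330, move]
FD 15: (16.644,-5.3) -> (29.634,-12.8) [heading=330, move]
RT 269: heading 330 -> 61
FD 11.4: (29.634,-12.8) -> (35.161,-2.829) [heading=61, move]
PU: pen up
LT 30: heading 61 -> 91
RT 180: heading 91 -> 271
FD 9.1: (35.161,-2.829) -> (35.32,-11.928) [heading=271, move]
LT 120: heading 271 -> 31
FD 7.9: (35.32,-11.928) -> (42.092,-7.859) [heading=31, move]
Final: pos=(42.092,-7.859), heading=31, 0 segment(s) drawn

Answer: 42.092 -7.859 31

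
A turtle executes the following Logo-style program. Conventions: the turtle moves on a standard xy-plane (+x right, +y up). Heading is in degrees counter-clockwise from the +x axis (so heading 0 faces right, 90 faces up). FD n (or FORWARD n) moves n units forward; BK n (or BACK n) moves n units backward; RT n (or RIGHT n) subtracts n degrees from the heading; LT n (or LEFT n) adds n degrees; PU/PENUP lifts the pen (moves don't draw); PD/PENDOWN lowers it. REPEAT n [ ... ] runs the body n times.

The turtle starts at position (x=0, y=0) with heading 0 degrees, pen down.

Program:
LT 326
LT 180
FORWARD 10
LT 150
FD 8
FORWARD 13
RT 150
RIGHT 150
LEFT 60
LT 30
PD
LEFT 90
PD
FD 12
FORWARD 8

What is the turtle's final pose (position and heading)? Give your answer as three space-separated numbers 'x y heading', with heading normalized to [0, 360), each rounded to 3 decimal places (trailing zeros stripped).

Executing turtle program step by step:
Start: pos=(0,0), heading=0, pen down
LT 326: heading 0 -> 326
LT 180: heading 326 -> 146
FD 10: (0,0) -> (-8.29,5.592) [heading=146, draw]
LT 150: heading 146 -> 296
FD 8: (-8.29,5.592) -> (-4.783,-1.598) [heading=296, draw]
FD 13: (-4.783,-1.598) -> (0.915,-13.283) [heading=296, draw]
RT 150: heading 296 -> 146
RT 150: heading 146 -> 356
LT 60: heading 356 -> 56
LT 30: heading 56 -> 86
PD: pen down
LT 90: heading 86 -> 176
PD: pen down
FD 12: (0.915,-13.283) -> (-11.055,-12.446) [heading=176, draw]
FD 8: (-11.055,-12.446) -> (-19.036,-11.888) [heading=176, draw]
Final: pos=(-19.036,-11.888), heading=176, 5 segment(s) drawn

Answer: -19.036 -11.888 176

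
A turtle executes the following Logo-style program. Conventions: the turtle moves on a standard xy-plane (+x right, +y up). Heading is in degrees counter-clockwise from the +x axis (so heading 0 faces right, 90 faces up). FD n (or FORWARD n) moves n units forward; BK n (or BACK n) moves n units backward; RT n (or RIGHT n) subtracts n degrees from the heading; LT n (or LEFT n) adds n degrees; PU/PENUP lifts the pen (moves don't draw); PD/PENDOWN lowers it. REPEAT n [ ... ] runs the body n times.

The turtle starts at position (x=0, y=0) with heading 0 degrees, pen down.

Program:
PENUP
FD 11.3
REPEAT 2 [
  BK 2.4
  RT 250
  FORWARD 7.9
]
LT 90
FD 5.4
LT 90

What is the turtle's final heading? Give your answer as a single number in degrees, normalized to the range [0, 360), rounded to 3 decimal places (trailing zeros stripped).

Executing turtle program step by step:
Start: pos=(0,0), heading=0, pen down
PU: pen up
FD 11.3: (0,0) -> (11.3,0) [heading=0, move]
REPEAT 2 [
  -- iteration 1/2 --
  BK 2.4: (11.3,0) -> (8.9,0) [heading=0, move]
  RT 250: heading 0 -> 110
  FD 7.9: (8.9,0) -> (6.198,7.424) [heading=110, move]
  -- iteration 2/2 --
  BK 2.4: (6.198,7.424) -> (7.019,5.168) [heading=110, move]
  RT 250: heading 110 -> 220
  FD 7.9: (7.019,5.168) -> (0.967,0.09) [heading=220, move]
]
LT 90: heading 220 -> 310
FD 5.4: (0.967,0.09) -> (4.438,-4.046) [heading=310, move]
LT 90: heading 310 -> 40
Final: pos=(4.438,-4.046), heading=40, 0 segment(s) drawn

Answer: 40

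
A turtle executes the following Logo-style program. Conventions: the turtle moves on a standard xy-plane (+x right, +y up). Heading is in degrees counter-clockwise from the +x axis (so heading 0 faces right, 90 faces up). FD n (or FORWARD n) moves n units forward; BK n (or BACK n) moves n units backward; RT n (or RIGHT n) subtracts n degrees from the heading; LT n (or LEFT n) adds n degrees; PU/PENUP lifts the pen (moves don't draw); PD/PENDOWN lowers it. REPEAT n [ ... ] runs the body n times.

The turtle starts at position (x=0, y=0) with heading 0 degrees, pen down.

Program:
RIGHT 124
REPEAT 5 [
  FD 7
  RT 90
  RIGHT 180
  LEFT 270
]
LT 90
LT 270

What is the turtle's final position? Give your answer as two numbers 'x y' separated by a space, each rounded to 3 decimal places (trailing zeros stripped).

Executing turtle program step by step:
Start: pos=(0,0), heading=0, pen down
RT 124: heading 0 -> 236
REPEAT 5 [
  -- iteration 1/5 --
  FD 7: (0,0) -> (-3.914,-5.803) [heading=236, draw]
  RT 90: heading 236 -> 146
  RT 180: heading 146 -> 326
  LT 270: heading 326 -> 236
  -- iteration 2/5 --
  FD 7: (-3.914,-5.803) -> (-7.829,-11.607) [heading=236, draw]
  RT 90: heading 236 -> 146
  RT 180: heading 146 -> 326
  LT 270: heading 326 -> 236
  -- iteration 3/5 --
  FD 7: (-7.829,-11.607) -> (-11.743,-17.41) [heading=236, draw]
  RT 90: heading 236 -> 146
  RT 180: heading 146 -> 326
  LT 270: heading 326 -> 236
  -- iteration 4/5 --
  FD 7: (-11.743,-17.41) -> (-15.657,-23.213) [heading=236, draw]
  RT 90: heading 236 -> 146
  RT 180: heading 146 -> 326
  LT 270: heading 326 -> 236
  -- iteration 5/5 --
  FD 7: (-15.657,-23.213) -> (-19.572,-29.016) [heading=236, draw]
  RT 90: heading 236 -> 146
  RT 180: heading 146 -> 326
  LT 270: heading 326 -> 236
]
LT 90: heading 236 -> 326
LT 270: heading 326 -> 236
Final: pos=(-19.572,-29.016), heading=236, 5 segment(s) drawn

Answer: -19.572 -29.016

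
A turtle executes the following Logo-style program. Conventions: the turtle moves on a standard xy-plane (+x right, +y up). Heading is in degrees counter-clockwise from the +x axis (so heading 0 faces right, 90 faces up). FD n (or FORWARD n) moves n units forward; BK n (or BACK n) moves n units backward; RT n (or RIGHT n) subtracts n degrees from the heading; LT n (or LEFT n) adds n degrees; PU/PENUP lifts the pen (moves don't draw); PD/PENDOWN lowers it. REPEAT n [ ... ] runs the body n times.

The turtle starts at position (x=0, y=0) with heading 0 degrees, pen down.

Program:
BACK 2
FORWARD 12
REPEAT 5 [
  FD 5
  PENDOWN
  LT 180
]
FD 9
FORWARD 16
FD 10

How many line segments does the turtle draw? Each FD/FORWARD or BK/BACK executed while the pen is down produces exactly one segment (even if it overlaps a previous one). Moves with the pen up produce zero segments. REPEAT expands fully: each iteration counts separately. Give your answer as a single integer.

Answer: 10

Derivation:
Executing turtle program step by step:
Start: pos=(0,0), heading=0, pen down
BK 2: (0,0) -> (-2,0) [heading=0, draw]
FD 12: (-2,0) -> (10,0) [heading=0, draw]
REPEAT 5 [
  -- iteration 1/5 --
  FD 5: (10,0) -> (15,0) [heading=0, draw]
  PD: pen down
  LT 180: heading 0 -> 180
  -- iteration 2/5 --
  FD 5: (15,0) -> (10,0) [heading=180, draw]
  PD: pen down
  LT 180: heading 180 -> 0
  -- iteration 3/5 --
  FD 5: (10,0) -> (15,0) [heading=0, draw]
  PD: pen down
  LT 180: heading 0 -> 180
  -- iteration 4/5 --
  FD 5: (15,0) -> (10,0) [heading=180, draw]
  PD: pen down
  LT 180: heading 180 -> 0
  -- iteration 5/5 --
  FD 5: (10,0) -> (15,0) [heading=0, draw]
  PD: pen down
  LT 180: heading 0 -> 180
]
FD 9: (15,0) -> (6,0) [heading=180, draw]
FD 16: (6,0) -> (-10,0) [heading=180, draw]
FD 10: (-10,0) -> (-20,0) [heading=180, draw]
Final: pos=(-20,0), heading=180, 10 segment(s) drawn
Segments drawn: 10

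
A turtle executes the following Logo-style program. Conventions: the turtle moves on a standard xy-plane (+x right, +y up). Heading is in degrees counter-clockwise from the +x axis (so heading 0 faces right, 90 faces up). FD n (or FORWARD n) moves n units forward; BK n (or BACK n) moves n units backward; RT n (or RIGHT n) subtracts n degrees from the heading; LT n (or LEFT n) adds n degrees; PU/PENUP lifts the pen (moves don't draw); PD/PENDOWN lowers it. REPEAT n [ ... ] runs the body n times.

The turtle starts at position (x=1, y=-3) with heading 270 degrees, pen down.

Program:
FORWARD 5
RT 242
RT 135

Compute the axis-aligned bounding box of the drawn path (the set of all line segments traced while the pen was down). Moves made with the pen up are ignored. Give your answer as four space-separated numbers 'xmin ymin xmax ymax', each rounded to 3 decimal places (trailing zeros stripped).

Executing turtle program step by step:
Start: pos=(1,-3), heading=270, pen down
FD 5: (1,-3) -> (1,-8) [heading=270, draw]
RT 242: heading 270 -> 28
RT 135: heading 28 -> 253
Final: pos=(1,-8), heading=253, 1 segment(s) drawn

Segment endpoints: x in {1, 1}, y in {-8, -3}
xmin=1, ymin=-8, xmax=1, ymax=-3

Answer: 1 -8 1 -3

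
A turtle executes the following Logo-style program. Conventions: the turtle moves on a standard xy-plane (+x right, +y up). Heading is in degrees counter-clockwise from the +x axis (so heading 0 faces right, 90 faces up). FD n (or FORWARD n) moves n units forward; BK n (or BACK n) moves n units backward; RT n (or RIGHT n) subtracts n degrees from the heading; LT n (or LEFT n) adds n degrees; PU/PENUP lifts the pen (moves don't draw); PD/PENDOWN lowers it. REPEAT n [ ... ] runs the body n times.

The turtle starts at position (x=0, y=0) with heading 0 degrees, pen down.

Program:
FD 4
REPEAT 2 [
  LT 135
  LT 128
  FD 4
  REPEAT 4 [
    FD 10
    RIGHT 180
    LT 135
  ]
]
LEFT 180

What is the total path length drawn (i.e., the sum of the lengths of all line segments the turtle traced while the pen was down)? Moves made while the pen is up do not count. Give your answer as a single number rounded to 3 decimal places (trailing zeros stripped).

Executing turtle program step by step:
Start: pos=(0,0), heading=0, pen down
FD 4: (0,0) -> (4,0) [heading=0, draw]
REPEAT 2 [
  -- iteration 1/2 --
  LT 135: heading 0 -> 135
  LT 128: heading 135 -> 263
  FD 4: (4,0) -> (3.513,-3.97) [heading=263, draw]
  REPEAT 4 [
    -- iteration 1/4 --
    FD 10: (3.513,-3.97) -> (2.294,-13.896) [heading=263, draw]
    RT 180: heading 263 -> 83
    LT 135: heading 83 -> 218
    -- iteration 2/4 --
    FD 10: (2.294,-13.896) -> (-5.586,-20.052) [heading=218, draw]
    RT 180: heading 218 -> 38
    LT 135: heading 38 -> 173
    -- iteration 3/4 --
    FD 10: (-5.586,-20.052) -> (-15.512,-18.834) [heading=173, draw]
    RT 180: heading 173 -> 353
    LT 135: heading 353 -> 128
    -- iteration 4/4 --
    FD 10: (-15.512,-18.834) -> (-21.668,-10.953) [heading=128, draw]
    RT 180: heading 128 -> 308
    LT 135: heading 308 -> 83
  ]
  -- iteration 2/2 --
  LT 135: heading 83 -> 218
  LT 128: heading 218 -> 346
  FD 4: (-21.668,-10.953) -> (-17.787,-11.921) [heading=346, draw]
  REPEAT 4 [
    -- iteration 1/4 --
    FD 10: (-17.787,-11.921) -> (-8.084,-14.34) [heading=346, draw]
    RT 180: heading 346 -> 166
    LT 135: heading 166 -> 301
    -- iteration 2/4 --
    FD 10: (-8.084,-14.34) -> (-2.934,-22.912) [heading=301, draw]
    RT 180: heading 301 -> 121
    LT 135: heading 121 -> 256
    -- iteration 3/4 --
    FD 10: (-2.934,-22.912) -> (-5.353,-32.615) [heading=256, draw]
    RT 180: heading 256 -> 76
    LT 135: heading 76 -> 211
    -- iteration 4/4 --
    FD 10: (-5.353,-32.615) -> (-13.925,-37.765) [heading=211, draw]
    RT 180: heading 211 -> 31
    LT 135: heading 31 -> 166
  ]
]
LT 180: heading 166 -> 346
Final: pos=(-13.925,-37.765), heading=346, 11 segment(s) drawn

Segment lengths:
  seg 1: (0,0) -> (4,0), length = 4
  seg 2: (4,0) -> (3.513,-3.97), length = 4
  seg 3: (3.513,-3.97) -> (2.294,-13.896), length = 10
  seg 4: (2.294,-13.896) -> (-5.586,-20.052), length = 10
  seg 5: (-5.586,-20.052) -> (-15.512,-18.834), length = 10
  seg 6: (-15.512,-18.834) -> (-21.668,-10.953), length = 10
  seg 7: (-21.668,-10.953) -> (-17.787,-11.921), length = 4
  seg 8: (-17.787,-11.921) -> (-8.084,-14.34), length = 10
  seg 9: (-8.084,-14.34) -> (-2.934,-22.912), length = 10
  seg 10: (-2.934,-22.912) -> (-5.353,-32.615), length = 10
  seg 11: (-5.353,-32.615) -> (-13.925,-37.765), length = 10
Total = 92

Answer: 92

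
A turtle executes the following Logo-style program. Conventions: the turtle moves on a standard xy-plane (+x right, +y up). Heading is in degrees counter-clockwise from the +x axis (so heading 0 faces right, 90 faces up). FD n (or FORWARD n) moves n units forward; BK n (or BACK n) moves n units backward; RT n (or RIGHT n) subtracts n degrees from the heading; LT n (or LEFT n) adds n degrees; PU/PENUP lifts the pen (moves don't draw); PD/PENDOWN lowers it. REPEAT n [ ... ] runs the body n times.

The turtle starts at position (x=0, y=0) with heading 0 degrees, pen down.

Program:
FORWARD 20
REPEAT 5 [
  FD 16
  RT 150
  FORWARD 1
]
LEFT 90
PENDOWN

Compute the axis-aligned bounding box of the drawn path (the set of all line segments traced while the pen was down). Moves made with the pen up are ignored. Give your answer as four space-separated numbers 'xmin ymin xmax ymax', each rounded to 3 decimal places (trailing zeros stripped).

Executing turtle program step by step:
Start: pos=(0,0), heading=0, pen down
FD 20: (0,0) -> (20,0) [heading=0, draw]
REPEAT 5 [
  -- iteration 1/5 --
  FD 16: (20,0) -> (36,0) [heading=0, draw]
  RT 150: heading 0 -> 210
  FD 1: (36,0) -> (35.134,-0.5) [heading=210, draw]
  -- iteration 2/5 --
  FD 16: (35.134,-0.5) -> (21.278,-8.5) [heading=210, draw]
  RT 150: heading 210 -> 60
  FD 1: (21.278,-8.5) -> (21.778,-7.634) [heading=60, draw]
  -- iteration 3/5 --
  FD 16: (21.778,-7.634) -> (29.778,6.222) [heading=60, draw]
  RT 150: heading 60 -> 270
  FD 1: (29.778,6.222) -> (29.778,5.222) [heading=270, draw]
  -- iteration 4/5 --
  FD 16: (29.778,5.222) -> (29.778,-10.778) [heading=270, draw]
  RT 150: heading 270 -> 120
  FD 1: (29.778,-10.778) -> (29.278,-9.912) [heading=120, draw]
  -- iteration 5/5 --
  FD 16: (29.278,-9.912) -> (21.278,3.945) [heading=120, draw]
  RT 150: heading 120 -> 330
  FD 1: (21.278,3.945) -> (22.144,3.445) [heading=330, draw]
]
LT 90: heading 330 -> 60
PD: pen down
Final: pos=(22.144,3.445), heading=60, 11 segment(s) drawn

Segment endpoints: x in {0, 20, 21.278, 21.278, 21.778, 22.144, 29.278, 29.778, 29.778, 35.134, 36}, y in {-10.778, -9.912, -8.5, -7.634, -0.5, 0, 3.445, 3.945, 5.222, 6.222}
xmin=0, ymin=-10.778, xmax=36, ymax=6.222

Answer: 0 -10.778 36 6.222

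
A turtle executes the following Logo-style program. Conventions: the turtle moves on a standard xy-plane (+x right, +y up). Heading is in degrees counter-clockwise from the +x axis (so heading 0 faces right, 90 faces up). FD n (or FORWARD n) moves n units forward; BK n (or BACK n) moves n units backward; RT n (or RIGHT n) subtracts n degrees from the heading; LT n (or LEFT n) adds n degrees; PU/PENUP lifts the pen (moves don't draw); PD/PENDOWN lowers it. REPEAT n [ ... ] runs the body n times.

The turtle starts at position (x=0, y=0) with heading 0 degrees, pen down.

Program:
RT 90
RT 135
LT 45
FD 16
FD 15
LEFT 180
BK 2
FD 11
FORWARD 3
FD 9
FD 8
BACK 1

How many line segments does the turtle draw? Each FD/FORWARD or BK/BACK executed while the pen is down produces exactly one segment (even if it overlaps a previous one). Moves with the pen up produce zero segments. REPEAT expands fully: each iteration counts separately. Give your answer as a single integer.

Executing turtle program step by step:
Start: pos=(0,0), heading=0, pen down
RT 90: heading 0 -> 270
RT 135: heading 270 -> 135
LT 45: heading 135 -> 180
FD 16: (0,0) -> (-16,0) [heading=180, draw]
FD 15: (-16,0) -> (-31,0) [heading=180, draw]
LT 180: heading 180 -> 0
BK 2: (-31,0) -> (-33,0) [heading=0, draw]
FD 11: (-33,0) -> (-22,0) [heading=0, draw]
FD 3: (-22,0) -> (-19,0) [heading=0, draw]
FD 9: (-19,0) -> (-10,0) [heading=0, draw]
FD 8: (-10,0) -> (-2,0) [heading=0, draw]
BK 1: (-2,0) -> (-3,0) [heading=0, draw]
Final: pos=(-3,0), heading=0, 8 segment(s) drawn
Segments drawn: 8

Answer: 8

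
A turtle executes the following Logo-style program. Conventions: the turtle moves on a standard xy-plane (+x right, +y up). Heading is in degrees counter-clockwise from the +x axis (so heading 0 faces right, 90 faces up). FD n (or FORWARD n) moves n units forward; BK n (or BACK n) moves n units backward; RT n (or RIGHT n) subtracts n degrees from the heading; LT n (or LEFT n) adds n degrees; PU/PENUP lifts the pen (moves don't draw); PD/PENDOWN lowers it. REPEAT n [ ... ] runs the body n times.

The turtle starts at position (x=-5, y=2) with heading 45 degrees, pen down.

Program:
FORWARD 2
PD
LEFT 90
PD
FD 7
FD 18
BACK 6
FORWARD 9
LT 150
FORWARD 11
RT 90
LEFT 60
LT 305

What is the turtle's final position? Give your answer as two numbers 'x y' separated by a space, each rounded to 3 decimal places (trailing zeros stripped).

Executing turtle program step by step:
Start: pos=(-5,2), heading=45, pen down
FD 2: (-5,2) -> (-3.586,3.414) [heading=45, draw]
PD: pen down
LT 90: heading 45 -> 135
PD: pen down
FD 7: (-3.586,3.414) -> (-8.536,8.364) [heading=135, draw]
FD 18: (-8.536,8.364) -> (-21.263,21.092) [heading=135, draw]
BK 6: (-21.263,21.092) -> (-17.021,16.849) [heading=135, draw]
FD 9: (-17.021,16.849) -> (-23.385,23.213) [heading=135, draw]
LT 150: heading 135 -> 285
FD 11: (-23.385,23.213) -> (-20.538,12.588) [heading=285, draw]
RT 90: heading 285 -> 195
LT 60: heading 195 -> 255
LT 305: heading 255 -> 200
Final: pos=(-20.538,12.588), heading=200, 6 segment(s) drawn

Answer: -20.538 12.588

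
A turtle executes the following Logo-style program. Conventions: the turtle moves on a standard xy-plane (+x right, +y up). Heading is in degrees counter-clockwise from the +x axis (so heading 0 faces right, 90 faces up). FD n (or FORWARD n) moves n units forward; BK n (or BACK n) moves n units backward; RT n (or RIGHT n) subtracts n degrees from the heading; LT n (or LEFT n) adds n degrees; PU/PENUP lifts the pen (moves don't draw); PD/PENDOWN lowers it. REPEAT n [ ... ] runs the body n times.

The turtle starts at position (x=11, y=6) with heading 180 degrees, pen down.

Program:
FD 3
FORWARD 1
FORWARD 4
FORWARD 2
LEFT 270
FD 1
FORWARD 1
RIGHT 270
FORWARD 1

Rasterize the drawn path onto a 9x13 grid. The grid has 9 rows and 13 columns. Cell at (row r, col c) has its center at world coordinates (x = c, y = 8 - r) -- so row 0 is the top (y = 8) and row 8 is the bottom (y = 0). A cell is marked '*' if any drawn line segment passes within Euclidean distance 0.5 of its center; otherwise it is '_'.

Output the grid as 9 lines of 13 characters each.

Segment 0: (11,6) -> (8,6)
Segment 1: (8,6) -> (7,6)
Segment 2: (7,6) -> (3,6)
Segment 3: (3,6) -> (1,6)
Segment 4: (1,6) -> (1,7)
Segment 5: (1,7) -> (1,8)
Segment 6: (1,8) -> (0,8)

Answer: **___________
_*___________
_***********_
_____________
_____________
_____________
_____________
_____________
_____________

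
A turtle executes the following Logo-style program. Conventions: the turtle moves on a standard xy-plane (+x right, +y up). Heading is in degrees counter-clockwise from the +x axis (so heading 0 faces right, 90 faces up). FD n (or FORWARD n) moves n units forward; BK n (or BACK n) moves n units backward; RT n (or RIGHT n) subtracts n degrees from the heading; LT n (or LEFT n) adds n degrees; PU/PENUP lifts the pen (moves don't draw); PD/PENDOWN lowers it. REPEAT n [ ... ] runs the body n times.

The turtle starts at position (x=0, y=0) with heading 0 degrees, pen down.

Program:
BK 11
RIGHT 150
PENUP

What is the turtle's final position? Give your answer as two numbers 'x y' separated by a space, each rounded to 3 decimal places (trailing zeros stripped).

Answer: -11 0

Derivation:
Executing turtle program step by step:
Start: pos=(0,0), heading=0, pen down
BK 11: (0,0) -> (-11,0) [heading=0, draw]
RT 150: heading 0 -> 210
PU: pen up
Final: pos=(-11,0), heading=210, 1 segment(s) drawn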